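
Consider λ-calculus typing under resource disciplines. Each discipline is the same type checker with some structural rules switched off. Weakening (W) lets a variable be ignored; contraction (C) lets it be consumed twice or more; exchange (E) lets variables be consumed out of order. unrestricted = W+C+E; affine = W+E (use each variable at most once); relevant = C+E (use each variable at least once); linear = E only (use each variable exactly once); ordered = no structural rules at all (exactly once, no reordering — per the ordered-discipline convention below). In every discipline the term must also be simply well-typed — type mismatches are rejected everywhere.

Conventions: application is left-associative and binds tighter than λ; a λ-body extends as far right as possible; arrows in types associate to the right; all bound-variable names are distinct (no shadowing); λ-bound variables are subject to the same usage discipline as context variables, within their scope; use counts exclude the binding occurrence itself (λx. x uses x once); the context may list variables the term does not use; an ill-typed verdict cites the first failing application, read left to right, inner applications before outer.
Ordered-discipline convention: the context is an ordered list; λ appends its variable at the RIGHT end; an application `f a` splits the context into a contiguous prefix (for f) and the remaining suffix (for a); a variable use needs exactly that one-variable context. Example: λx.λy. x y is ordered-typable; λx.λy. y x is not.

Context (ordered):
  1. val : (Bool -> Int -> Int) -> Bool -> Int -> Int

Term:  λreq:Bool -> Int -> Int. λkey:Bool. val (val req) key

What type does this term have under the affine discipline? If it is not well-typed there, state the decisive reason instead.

not well-typed under affine — repeated use of val ×2
use counts: val ×2; req [bound] ×1; key [bound] ×1
order of uses: val, val, req, key
typing: well-typed — term : (Bool -> Int -> Int) -> Bool -> Int -> Int
across the five disciplines: ordered ✗ · linear ✗ · affine ✗ · relevant ✓ · unrestricted ✓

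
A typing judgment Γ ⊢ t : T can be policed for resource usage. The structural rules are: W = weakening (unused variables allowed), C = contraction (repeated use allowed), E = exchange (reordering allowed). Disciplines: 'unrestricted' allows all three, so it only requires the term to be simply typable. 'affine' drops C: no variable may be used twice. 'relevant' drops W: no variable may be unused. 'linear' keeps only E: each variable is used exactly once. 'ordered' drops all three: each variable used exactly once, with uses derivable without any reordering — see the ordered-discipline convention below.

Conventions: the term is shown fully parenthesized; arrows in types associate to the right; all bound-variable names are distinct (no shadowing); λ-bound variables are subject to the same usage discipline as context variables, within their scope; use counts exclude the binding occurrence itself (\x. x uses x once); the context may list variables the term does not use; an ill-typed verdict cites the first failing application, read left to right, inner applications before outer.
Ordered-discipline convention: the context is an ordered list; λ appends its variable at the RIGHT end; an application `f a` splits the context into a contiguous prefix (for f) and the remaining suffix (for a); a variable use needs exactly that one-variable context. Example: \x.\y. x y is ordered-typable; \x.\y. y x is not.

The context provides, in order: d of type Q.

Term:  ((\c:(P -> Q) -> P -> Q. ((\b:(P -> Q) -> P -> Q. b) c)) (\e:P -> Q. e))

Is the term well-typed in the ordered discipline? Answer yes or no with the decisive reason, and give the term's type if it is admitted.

no — d left unused
variable uses: d: 0; c (λ-bound): 1; b (λ-bound): 1; e (λ-bound): 1
left-to-right use order: b, c, e
typing: the term checks, with type (P -> Q) -> P -> Q
all disciplines: ordered ✗, linear ✗, affine ✓, relevant ✗, unrestricted ✓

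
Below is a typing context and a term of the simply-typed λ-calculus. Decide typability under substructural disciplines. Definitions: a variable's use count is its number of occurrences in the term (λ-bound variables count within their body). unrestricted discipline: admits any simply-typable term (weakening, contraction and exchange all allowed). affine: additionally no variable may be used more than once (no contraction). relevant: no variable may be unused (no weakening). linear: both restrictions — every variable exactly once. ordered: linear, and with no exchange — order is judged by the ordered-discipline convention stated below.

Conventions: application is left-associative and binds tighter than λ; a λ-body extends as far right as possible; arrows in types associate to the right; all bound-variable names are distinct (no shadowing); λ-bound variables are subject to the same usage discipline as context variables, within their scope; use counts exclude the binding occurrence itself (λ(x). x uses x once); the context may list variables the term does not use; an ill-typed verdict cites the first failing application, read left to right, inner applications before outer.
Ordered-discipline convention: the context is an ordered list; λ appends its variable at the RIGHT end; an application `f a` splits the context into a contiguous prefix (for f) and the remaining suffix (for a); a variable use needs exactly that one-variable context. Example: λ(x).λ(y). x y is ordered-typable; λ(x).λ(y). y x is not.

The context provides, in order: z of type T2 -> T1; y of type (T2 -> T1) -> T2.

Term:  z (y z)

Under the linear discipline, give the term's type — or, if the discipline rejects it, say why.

not well-typed under linear — uses contraction: z ×2
usage: z: 2×; y: 1×
order of uses: z, y, z
typing: the term checks, with type T1
across the five disciplines: ordered ✗, linear ✗, affine ✗, relevant ✓, unrestricted ✓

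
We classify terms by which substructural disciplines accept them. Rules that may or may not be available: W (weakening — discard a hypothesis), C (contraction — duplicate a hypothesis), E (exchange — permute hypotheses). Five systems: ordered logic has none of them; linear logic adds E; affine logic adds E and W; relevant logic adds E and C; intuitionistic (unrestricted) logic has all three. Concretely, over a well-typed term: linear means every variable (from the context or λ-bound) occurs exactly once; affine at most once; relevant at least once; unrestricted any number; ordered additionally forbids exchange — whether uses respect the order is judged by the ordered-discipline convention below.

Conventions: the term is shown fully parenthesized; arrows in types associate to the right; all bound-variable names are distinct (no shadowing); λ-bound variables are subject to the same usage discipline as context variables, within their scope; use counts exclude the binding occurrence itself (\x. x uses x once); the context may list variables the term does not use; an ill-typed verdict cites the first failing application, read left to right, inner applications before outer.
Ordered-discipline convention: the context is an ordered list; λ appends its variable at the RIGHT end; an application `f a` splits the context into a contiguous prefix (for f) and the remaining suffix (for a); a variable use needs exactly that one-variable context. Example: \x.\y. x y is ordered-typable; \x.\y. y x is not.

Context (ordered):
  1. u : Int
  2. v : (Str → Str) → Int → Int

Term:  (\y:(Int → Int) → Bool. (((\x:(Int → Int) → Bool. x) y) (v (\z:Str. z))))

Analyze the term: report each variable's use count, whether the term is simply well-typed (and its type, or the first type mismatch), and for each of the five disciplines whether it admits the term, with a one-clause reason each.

counts: u ×0, v ×1, y (bound) ×1, x (bound) ×1, z (bound) ×1
use order (left to right): x, y, v, z
typing: well-typed — term : ((Int → Int) → Bool) → Bool
ordered: ✗, u never used (weakening)
linear: ✗, u never used (weakening)
affine: ✓, u, v, y, x, z: no repeats, contraction unneeded
relevant: ✗, u never used (weakening)
unrestricted: ✓, simply typable at ((Int → Int) → Bool) → Bool; W, C, E all held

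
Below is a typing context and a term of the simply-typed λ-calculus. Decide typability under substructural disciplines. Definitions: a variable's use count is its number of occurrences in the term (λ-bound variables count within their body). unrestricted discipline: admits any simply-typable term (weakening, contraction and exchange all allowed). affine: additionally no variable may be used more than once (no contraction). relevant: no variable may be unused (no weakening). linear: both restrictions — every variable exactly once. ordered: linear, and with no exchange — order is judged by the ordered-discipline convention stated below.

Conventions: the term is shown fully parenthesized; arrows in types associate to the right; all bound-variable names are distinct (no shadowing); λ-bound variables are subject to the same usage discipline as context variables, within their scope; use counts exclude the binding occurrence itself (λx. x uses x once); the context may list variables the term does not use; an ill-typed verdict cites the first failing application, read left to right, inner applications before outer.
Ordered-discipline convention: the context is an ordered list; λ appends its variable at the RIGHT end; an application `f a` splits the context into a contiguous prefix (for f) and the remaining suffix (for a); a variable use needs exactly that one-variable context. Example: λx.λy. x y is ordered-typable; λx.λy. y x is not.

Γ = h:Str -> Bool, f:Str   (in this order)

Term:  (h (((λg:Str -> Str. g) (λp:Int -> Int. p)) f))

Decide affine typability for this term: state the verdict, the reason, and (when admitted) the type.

no — fails simple typing
counts: h ×1; f ×1; g (bound) ×1; p (bound) ×1
left-to-right use order: h, g, p, f
typing: ill-typed: an argument (Int -> Int) -> Int -> Int mismatches the expected Str -> Str
all disciplines: ordered ✗, linear ✗, affine ✗, relevant ✗, unrestricted ✗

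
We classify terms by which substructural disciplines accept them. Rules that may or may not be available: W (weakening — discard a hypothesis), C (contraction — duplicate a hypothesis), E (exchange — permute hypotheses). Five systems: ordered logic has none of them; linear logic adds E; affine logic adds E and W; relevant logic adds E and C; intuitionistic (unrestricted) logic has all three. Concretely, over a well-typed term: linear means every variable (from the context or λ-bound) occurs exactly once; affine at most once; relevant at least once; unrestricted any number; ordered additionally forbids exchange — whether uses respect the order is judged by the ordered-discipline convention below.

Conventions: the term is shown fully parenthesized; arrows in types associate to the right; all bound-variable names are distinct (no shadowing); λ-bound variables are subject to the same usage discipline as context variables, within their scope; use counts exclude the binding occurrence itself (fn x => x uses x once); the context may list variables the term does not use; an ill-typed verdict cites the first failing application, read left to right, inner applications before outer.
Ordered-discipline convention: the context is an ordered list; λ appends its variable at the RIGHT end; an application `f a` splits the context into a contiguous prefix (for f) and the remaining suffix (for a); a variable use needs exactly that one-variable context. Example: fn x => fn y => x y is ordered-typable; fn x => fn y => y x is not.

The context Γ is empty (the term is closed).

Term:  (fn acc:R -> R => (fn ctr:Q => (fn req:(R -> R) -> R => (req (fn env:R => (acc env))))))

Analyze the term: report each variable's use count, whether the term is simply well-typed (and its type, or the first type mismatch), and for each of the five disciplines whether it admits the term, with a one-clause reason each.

usage: acc [bound]: 1×; ctr [bound]: 0×; req [bound]: 1×; env [bound]: 1×
order of uses: req, acc, env
typing: the term checks, with type (R -> R) -> Q -> ((R -> R) -> R) -> R
ordered: ✗, ctr never used (weakening)
linear: ✗, ctr never used (weakening)
affine: ✓, no duplicate uses among acc, ctr, req, env
relevant: ✗, ctr never used (weakening)
unrestricted: ✓, typability at (R -> R) -> Q -> ((R -> R) -> R) -> R is all that's needed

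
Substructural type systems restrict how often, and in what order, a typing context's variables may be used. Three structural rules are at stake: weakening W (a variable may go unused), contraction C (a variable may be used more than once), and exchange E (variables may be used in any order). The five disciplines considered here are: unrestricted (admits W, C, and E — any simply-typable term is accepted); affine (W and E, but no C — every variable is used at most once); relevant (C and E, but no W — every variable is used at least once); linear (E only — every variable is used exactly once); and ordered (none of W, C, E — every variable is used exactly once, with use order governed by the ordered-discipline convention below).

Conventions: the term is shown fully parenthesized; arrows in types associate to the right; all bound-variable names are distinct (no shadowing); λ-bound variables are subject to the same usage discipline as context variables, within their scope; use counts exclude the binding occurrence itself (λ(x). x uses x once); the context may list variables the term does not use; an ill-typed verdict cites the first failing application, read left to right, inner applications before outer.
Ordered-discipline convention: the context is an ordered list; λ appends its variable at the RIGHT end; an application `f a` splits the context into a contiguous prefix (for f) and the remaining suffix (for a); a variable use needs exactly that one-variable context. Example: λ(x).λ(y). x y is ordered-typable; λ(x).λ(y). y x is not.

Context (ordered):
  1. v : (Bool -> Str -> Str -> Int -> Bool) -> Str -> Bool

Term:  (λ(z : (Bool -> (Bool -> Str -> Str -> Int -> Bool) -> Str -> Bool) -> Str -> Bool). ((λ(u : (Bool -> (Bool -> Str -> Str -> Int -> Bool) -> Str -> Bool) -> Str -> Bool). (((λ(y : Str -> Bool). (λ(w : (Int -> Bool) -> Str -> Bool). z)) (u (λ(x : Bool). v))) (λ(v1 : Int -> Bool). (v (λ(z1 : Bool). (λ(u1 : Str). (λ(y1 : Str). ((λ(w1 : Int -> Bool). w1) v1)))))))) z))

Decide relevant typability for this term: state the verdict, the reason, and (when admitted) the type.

no — y, w, x, z1, u1, y1 never used (weakening)
counts: v=2; z (bound)=2; u (bound)=1; y (bound)=0; w (bound)=0; x (bound)=0; v1 (bound)=1; z1 (bound)=0; u1 (bound)=0; y1 (bound)=0; w1 (bound)=1
use order (left to right): z, u, v, v, w1, v1, z
typing: the term checks, with type ((Bool -> (Bool -> Str -> Str -> Int -> Bool) -> Str -> Bool) -> Str -> Bool) -> (Bool -> (Bool -> Str -> Str -> Int -> Bool) -> Str -> Bool) -> Str -> Bool
per-discipline verdicts: ordered ✗; linear ✗; affine ✗; relevant ✗; unrestricted ✓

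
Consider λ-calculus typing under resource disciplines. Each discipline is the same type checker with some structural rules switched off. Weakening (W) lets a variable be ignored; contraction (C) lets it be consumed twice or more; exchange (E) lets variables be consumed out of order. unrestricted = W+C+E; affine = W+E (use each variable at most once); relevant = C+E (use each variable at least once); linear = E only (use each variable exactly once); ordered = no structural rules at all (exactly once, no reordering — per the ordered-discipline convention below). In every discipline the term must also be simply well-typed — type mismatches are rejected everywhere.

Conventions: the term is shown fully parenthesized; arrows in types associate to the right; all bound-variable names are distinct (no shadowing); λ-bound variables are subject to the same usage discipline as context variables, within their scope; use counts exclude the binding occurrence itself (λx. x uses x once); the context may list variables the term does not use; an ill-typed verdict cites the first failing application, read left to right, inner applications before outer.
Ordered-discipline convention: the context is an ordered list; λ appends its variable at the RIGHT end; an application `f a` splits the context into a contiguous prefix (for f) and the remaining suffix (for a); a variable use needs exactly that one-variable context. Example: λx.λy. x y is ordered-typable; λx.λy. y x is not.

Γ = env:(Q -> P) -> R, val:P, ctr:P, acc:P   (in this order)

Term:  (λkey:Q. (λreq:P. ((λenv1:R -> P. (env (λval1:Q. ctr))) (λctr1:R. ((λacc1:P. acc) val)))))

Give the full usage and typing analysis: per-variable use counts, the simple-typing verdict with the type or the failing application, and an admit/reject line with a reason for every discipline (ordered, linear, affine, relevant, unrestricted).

variable uses: env ×1, val ×1, ctr ×1, acc ×1, key (bound) ×0, req (bound) ×0, env1 (bound) ×0, val1 (bound) ×0, ctr1 (bound) ×0, acc1 (bound) ×0
left-to-right use order: env, ctr, acc, val
typing: ✓ — Q -> P -> R
ordered ✗ (key, req, env1, val1, ctr1, acc1 never used (weakening))
linear ✗ (key, req, env1, val1, ctr1, acc1 never used (weakening))
affine ✓ (no duplicate uses among env, val, ctr, acc, key, req, env1, val1, ctr1, acc1)
relevant ✗ (key, req, env1, val1, ctr1, acc1 never used (weakening))
unrestricted ✓ (typability at Q -> P -> R is all that's needed)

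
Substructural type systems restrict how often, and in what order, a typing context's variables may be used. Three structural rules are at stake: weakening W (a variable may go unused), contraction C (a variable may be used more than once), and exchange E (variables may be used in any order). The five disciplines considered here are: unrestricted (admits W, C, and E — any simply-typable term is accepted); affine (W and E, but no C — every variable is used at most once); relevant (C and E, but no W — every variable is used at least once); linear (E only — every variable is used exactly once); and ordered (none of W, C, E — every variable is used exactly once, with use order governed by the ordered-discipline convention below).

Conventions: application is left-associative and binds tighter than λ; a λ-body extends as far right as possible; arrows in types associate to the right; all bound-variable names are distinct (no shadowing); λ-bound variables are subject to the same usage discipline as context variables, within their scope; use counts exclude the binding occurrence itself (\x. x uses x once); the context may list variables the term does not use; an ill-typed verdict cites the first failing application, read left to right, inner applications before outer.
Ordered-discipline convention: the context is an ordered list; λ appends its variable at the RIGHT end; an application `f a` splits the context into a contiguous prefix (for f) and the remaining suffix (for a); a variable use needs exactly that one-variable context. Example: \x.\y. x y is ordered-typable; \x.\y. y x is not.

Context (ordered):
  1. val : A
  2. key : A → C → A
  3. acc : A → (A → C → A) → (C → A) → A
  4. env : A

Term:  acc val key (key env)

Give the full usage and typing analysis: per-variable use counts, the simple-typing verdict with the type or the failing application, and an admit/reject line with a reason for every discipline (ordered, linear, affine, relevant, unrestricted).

variable uses: val: 1; key: 2; acc: 1; env: 1
order of uses: acc, val, key, key, env
typing: well-typed — term : A
ordered: ✗, repeated use of key ×2
linear: ✗, repeated use of key ×2
affine: ✗, repeated use of key ×2
relevant: ✓, at least one use each (val, key, acc, env)
unrestricted: ✓, well-typed at A; no restrictions here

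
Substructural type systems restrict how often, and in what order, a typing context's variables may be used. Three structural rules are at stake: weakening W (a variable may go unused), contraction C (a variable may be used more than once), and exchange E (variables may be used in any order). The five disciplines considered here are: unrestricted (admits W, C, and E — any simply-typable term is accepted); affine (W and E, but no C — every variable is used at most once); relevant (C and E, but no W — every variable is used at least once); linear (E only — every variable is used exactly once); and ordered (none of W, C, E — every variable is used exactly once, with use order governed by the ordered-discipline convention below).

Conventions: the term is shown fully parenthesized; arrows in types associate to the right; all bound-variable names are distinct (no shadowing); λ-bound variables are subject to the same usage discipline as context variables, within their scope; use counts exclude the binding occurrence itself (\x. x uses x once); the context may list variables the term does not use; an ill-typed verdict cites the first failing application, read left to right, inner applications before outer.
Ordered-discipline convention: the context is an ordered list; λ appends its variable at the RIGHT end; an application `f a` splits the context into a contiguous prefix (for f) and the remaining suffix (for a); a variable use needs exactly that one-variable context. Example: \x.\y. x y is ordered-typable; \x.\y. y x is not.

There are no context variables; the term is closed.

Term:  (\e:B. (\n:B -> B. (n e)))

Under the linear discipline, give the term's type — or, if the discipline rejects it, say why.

term : B -> (B -> B) -> B
use counts: e [bound] ×1, n [bound] ×1
left-to-right use order: n, e
typing: well-typed — term : B -> (B -> B) -> B
across the five disciplines: ordered ✗; linear ✓; affine ✓; relevant ✓; unrestricted ✓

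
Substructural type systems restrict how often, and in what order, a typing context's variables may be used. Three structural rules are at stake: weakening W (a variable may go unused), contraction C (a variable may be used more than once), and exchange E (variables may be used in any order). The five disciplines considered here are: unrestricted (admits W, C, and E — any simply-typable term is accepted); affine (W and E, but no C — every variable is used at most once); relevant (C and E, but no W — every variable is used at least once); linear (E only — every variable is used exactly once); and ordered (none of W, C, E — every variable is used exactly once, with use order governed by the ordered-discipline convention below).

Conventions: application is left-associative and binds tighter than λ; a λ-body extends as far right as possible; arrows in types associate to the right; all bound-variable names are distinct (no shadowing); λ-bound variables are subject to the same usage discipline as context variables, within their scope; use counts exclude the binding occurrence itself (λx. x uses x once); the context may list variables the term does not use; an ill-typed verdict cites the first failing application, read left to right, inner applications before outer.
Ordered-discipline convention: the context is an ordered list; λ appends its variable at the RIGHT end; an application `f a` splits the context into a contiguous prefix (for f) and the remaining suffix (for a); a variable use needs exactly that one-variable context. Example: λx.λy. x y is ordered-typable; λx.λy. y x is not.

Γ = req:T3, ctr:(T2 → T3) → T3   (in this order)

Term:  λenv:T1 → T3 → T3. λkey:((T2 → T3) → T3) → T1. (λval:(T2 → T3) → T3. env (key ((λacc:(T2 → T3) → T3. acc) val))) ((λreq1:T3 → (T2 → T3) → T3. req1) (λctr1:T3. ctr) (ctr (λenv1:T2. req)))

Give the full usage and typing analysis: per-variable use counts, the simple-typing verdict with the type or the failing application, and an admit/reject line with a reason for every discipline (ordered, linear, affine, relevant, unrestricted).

counts: req=1; ctr=2; env [bound]=1; key [bound]=1; val [bound]=1; acc [bound]=1; req1 [bound]=1; ctr1 [bound]=0; env1 [bound]=0
left-to-right use order: env, key, acc, val, req1, ctr, ctr, req
typing: ✓ — (T1 → T3 → T3) → (((T2 → T3) → T3) → T1) → T3 → T3
ordered ✗ (ctr ×2 used more than once (contraction); unused: ctr1, env1 — weakening required)
linear ✗ (ctr ×2 used more than once (contraction); unused: ctr1, env1 — weakening required)
affine ✗ (ctr ×2 used more than once (contraction))
relevant ✗ (unused: ctr1, env1 — weakening required)
unrestricted ✓ (type-checks ((T1 → T3 → T3) → (((T2 → T3) → T3) → T1) → T3 → T3) and nothing is barred)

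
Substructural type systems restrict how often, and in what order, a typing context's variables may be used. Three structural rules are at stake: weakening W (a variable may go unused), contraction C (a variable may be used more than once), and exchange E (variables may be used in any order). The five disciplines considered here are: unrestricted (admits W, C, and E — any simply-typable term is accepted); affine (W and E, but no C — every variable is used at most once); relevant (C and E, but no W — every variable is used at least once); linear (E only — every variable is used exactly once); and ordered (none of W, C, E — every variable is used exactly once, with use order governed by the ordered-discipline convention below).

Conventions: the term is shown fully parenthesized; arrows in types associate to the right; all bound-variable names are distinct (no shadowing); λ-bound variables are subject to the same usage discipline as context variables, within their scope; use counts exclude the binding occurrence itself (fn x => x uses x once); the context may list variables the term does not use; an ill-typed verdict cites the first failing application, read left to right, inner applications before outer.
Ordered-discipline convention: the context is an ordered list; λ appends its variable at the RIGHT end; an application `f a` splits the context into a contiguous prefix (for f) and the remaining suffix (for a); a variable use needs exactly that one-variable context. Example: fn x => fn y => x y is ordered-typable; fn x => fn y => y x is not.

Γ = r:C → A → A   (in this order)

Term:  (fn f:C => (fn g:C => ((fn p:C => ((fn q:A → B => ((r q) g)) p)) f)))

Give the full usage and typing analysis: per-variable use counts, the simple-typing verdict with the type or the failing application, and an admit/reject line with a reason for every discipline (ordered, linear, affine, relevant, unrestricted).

counts: r=1; f (bound)=1; g (bound)=1; p (bound)=1; q (bound)=1
order of uses: r, q, g, p, f
typing: ill-typed: a function awaiting C gets A → B
ordered: ✗ — a type mismatch blocks all five
linear: ✗ — the type mismatch rejects it
affine: ✗ — not simply typable
relevant: ✗ — fails simple typing
unrestricted: ✗ — a type mismatch blocks all five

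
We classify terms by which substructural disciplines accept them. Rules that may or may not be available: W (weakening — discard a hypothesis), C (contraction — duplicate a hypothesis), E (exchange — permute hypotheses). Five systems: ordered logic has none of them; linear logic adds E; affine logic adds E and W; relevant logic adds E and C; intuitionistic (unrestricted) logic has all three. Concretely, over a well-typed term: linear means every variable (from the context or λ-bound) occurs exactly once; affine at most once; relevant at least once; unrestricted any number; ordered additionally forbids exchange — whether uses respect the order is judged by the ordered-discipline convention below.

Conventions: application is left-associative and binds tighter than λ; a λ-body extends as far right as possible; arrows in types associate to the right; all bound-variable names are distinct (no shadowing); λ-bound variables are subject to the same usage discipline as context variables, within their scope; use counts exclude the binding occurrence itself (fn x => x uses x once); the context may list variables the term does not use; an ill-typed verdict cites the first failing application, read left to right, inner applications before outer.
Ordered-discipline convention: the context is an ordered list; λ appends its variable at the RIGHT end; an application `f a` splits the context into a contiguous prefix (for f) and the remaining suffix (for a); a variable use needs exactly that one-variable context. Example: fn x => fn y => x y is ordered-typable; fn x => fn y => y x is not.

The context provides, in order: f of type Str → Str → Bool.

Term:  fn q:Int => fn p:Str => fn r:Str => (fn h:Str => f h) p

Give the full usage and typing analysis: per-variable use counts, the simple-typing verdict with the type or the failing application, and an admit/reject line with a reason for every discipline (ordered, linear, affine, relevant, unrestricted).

variable uses: f=1, q (λ-bound)=0, p (λ-bound)=1, r (λ-bound)=0, h (λ-bound)=1
uses in reading order: f, h, p
typing: well-typed at Int → Str → Str → Str → Bool
ordered: ✗ — unused: q, r — weakening required
linear: ✗ — unused: q, r — weakening required
affine: ✓ — f, q, p, r, h: no repeats, contraction unneeded
relevant: ✗ — unused: q, r — weakening required
unrestricted: ✓ — type-checks (Int → Str → Str → Str → Bool) and nothing is barred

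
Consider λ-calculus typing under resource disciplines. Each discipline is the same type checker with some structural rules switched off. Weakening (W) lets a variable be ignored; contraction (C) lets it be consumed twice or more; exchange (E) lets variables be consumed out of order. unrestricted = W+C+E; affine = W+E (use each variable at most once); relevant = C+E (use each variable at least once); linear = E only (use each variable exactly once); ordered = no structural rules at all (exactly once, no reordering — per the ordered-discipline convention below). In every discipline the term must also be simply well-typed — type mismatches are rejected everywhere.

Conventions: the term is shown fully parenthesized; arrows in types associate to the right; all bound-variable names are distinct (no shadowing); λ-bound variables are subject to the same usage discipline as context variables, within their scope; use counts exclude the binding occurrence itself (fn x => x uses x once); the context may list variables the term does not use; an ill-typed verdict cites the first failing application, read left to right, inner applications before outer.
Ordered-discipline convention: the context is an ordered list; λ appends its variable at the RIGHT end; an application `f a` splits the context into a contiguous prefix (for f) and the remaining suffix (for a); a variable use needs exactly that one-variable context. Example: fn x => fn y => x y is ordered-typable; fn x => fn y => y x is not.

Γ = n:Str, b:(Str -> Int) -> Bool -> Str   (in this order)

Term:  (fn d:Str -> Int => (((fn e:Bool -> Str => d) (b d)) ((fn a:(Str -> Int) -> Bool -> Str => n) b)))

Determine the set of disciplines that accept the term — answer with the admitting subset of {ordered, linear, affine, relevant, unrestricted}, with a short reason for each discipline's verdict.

admitted by: unrestricted
use counts: n: 1×, b: 2×, d (λ-bound): 2×, e (λ-bound): 0×, a (λ-bound): 0×
left-to-right use order: d, b, d, n, b
typing: ✓ — (Str -> Int) -> Int
ordered ✗ (repeated use of b ×2, d ×2; unused: e, a — weakening required)
linear ✗ (repeated use of b ×2, d ×2; unused: e, a — weakening required)
affine ✗ (repeated use of b ×2, d ×2)
relevant ✗ (unused: e, a — weakening required)
unrestricted ✓ (well-typed at (Str -> Int) -> Int; no restrictions here)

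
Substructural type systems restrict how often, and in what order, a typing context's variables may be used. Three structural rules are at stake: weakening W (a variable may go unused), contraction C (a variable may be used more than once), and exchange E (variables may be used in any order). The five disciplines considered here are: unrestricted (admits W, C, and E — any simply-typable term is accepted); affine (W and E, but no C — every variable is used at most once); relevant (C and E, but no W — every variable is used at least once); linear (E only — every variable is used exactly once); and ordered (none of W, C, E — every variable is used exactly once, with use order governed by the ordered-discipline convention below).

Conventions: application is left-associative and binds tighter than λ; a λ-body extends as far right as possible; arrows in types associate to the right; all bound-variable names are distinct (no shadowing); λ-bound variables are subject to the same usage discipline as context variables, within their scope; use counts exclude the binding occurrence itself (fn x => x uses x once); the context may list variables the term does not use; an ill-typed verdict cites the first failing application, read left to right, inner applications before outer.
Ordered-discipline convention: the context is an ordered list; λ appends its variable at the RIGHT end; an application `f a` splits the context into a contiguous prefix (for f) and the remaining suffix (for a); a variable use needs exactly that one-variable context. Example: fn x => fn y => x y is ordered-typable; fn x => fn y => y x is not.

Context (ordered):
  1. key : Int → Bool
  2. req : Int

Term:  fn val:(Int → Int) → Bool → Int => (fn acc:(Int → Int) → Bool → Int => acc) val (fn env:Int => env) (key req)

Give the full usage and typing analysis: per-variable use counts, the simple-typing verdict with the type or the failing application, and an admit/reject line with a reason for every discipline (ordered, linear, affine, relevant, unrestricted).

use counts: key ×1; req ×1; val (bound) ×1; acc (bound) ×1; env (bound) ×1
order of uses: acc, val, env, key, req
typing: well-typed at ((Int → Int) → Bool → Int) → Int
ordered ✗ (needs exchange: uses follow acc, val, env, key, req)
linear ✓ (single use per variable (key, req, val, acc, env))
affine ✓ (none of key, req, val, acc, env used more than once)
relevant ✓ (none of key, req, val, acc, env goes unused)
unrestricted ✓ (type-checks (((Int → Int) → Bool → Int) → Int) and nothing is barred)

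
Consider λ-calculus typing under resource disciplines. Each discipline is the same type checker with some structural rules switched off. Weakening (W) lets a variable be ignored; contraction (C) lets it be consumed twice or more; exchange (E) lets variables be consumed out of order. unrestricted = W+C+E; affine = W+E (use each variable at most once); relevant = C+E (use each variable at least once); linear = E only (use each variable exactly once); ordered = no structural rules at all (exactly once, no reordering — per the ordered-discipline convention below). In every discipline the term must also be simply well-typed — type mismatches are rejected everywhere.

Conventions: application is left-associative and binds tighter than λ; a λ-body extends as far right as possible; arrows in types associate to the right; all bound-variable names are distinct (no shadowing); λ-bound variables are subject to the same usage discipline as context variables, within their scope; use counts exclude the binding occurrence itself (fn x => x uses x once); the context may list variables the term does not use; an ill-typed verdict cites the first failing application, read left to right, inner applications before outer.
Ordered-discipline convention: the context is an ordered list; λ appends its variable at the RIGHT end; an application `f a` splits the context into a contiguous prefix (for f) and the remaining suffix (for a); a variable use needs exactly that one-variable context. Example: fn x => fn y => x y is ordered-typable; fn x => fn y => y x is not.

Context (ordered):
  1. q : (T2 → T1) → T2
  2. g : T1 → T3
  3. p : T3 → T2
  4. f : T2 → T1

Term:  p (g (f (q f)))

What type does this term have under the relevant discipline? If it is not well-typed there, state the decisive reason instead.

term : T2
usage: q ×1, g ×1, p ×1, f ×2
uses in reading order: p, g, f, q, f
typing: well-typed — term : T2
per-discipline verdicts: ordered ✗ · linear ✗ · affine ✗ · relevant ✓ · unrestricted ✓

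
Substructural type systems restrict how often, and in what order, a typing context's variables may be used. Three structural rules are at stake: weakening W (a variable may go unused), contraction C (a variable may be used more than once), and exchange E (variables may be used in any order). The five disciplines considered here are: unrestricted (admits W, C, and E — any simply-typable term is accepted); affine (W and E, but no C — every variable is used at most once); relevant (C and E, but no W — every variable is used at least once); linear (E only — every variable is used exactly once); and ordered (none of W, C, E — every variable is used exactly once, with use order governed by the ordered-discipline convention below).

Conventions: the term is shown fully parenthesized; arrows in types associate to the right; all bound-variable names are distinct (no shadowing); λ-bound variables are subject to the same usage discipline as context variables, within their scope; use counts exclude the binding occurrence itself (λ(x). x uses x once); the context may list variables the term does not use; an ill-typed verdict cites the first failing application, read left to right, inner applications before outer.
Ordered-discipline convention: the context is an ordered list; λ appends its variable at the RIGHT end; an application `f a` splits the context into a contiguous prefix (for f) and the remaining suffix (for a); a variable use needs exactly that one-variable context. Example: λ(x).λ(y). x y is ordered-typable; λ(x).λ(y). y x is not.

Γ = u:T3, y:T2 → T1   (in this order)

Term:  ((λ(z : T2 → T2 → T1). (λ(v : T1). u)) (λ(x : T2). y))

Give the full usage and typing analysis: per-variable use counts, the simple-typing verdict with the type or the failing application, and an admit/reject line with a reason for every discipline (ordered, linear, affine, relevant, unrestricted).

counts: u ×1, y ×1, z (λ-bound) ×0, v (λ-bound) ×0, x (λ-bound) ×0
use order (left to right): u, y
typing: the term checks, with type T1 → T3
ordered: ✗ — needs weakening: z, v, x unused
linear: ✗ — needs weakening: z, v, x unused
affine: ✓ — no duplicate uses among u, y, z, v, x
relevant: ✗ — needs weakening: z, v, x unused
unrestricted: ✓ — simply typable at T1 → T3; W, C, E all held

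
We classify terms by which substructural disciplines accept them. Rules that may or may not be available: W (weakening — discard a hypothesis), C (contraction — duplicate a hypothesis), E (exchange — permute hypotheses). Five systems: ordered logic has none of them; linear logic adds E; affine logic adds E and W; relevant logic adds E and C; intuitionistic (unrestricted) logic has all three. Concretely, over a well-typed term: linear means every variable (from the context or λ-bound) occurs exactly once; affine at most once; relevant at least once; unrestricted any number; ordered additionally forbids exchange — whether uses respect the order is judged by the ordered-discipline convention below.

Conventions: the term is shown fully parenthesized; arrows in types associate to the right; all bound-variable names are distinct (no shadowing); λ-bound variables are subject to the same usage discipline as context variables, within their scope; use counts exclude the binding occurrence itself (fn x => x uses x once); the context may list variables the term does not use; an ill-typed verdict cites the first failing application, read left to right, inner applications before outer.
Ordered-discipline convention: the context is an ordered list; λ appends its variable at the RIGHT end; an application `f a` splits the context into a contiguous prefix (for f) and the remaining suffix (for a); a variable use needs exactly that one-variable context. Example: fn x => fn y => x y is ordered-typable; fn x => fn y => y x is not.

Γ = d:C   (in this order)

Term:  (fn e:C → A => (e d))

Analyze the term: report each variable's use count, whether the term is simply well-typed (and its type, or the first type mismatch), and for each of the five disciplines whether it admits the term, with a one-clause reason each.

use counts: d: 1×, e (λ-bound): 1×
order of uses: e, d
typing: ✓ — (C → A) → A
ordered: ✗ — no contiguous prefix/suffix split fits e, d
linear: ✓ — d, e: one use apiece
affine: ✓ — none of d, e used more than once
relevant: ✓ — at least one use each (d, e)
unrestricted: ✓ — typability at (C → A) → A is all that's needed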